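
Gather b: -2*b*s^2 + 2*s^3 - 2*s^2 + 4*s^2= -2*b*s^2 + 2*s^3 + 2*s^2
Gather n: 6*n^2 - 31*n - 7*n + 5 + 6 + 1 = 6*n^2 - 38*n + 12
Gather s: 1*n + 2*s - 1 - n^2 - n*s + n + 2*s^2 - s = -n^2 + 2*n + 2*s^2 + s*(1 - n) - 1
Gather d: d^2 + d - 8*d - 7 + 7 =d^2 - 7*d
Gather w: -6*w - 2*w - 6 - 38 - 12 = -8*w - 56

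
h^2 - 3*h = h*(h - 3)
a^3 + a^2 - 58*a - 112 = (a - 8)*(a + 2)*(a + 7)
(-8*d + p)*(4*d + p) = -32*d^2 - 4*d*p + p^2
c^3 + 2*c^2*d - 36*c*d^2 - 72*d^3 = (c - 6*d)*(c + 2*d)*(c + 6*d)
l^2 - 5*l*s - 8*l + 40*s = (l - 8)*(l - 5*s)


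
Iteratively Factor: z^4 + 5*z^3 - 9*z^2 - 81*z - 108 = (z + 3)*(z^3 + 2*z^2 - 15*z - 36) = (z + 3)^2*(z^2 - z - 12) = (z - 4)*(z + 3)^2*(z + 3)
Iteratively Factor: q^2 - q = (q - 1)*(q)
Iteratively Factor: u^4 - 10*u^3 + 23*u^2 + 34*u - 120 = (u - 5)*(u^3 - 5*u^2 - 2*u + 24) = (u - 5)*(u - 3)*(u^2 - 2*u - 8) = (u - 5)*(u - 4)*(u - 3)*(u + 2)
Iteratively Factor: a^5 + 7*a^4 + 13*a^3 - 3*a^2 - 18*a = (a + 3)*(a^4 + 4*a^3 + a^2 - 6*a) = (a + 2)*(a + 3)*(a^3 + 2*a^2 - 3*a) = (a - 1)*(a + 2)*(a + 3)*(a^2 + 3*a) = (a - 1)*(a + 2)*(a + 3)^2*(a)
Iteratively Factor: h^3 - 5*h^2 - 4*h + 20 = (h - 2)*(h^2 - 3*h - 10) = (h - 5)*(h - 2)*(h + 2)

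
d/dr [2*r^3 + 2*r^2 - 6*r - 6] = 6*r^2 + 4*r - 6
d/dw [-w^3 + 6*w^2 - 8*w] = -3*w^2 + 12*w - 8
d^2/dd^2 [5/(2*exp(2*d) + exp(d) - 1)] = 5*(2*(4*exp(d) + 1)^2*exp(d) - (8*exp(d) + 1)*(2*exp(2*d) + exp(d) - 1))*exp(d)/(2*exp(2*d) + exp(d) - 1)^3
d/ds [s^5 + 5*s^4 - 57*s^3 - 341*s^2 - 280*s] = 5*s^4 + 20*s^3 - 171*s^2 - 682*s - 280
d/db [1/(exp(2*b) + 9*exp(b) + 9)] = (-2*exp(b) - 9)*exp(b)/(exp(2*b) + 9*exp(b) + 9)^2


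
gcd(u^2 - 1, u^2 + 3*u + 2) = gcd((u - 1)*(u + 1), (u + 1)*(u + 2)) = u + 1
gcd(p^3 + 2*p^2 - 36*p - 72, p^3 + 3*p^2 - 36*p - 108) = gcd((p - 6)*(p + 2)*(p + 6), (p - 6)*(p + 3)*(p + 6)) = p^2 - 36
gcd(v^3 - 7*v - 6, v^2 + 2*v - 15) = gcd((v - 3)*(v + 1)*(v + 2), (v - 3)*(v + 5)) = v - 3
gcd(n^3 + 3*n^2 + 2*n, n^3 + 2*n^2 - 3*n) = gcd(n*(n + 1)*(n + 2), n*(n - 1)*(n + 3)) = n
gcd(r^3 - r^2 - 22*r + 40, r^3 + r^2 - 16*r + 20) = r^2 + 3*r - 10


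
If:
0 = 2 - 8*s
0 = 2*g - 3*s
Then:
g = 3/8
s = 1/4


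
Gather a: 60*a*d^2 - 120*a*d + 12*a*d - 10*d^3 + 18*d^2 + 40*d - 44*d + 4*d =a*(60*d^2 - 108*d) - 10*d^3 + 18*d^2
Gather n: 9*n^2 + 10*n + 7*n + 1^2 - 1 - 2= 9*n^2 + 17*n - 2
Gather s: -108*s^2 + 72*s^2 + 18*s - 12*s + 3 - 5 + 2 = -36*s^2 + 6*s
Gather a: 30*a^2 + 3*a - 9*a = 30*a^2 - 6*a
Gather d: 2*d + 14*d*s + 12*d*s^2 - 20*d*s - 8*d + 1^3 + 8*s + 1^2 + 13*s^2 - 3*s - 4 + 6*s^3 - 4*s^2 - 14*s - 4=d*(12*s^2 - 6*s - 6) + 6*s^3 + 9*s^2 - 9*s - 6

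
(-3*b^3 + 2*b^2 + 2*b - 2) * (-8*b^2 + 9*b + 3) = 24*b^5 - 43*b^4 - 7*b^3 + 40*b^2 - 12*b - 6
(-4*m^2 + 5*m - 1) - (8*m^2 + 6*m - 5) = -12*m^2 - m + 4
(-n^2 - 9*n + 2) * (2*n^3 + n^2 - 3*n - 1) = -2*n^5 - 19*n^4 - 2*n^3 + 30*n^2 + 3*n - 2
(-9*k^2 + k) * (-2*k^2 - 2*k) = 18*k^4 + 16*k^3 - 2*k^2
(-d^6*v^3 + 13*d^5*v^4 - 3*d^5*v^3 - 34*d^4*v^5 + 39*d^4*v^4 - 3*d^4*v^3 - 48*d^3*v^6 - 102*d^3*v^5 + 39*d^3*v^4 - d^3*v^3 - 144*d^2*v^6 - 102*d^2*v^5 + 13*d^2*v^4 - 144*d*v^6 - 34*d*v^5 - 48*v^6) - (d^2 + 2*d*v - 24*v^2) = -d^6*v^3 + 13*d^5*v^4 - 3*d^5*v^3 - 34*d^4*v^5 + 39*d^4*v^4 - 3*d^4*v^3 - 48*d^3*v^6 - 102*d^3*v^5 + 39*d^3*v^4 - d^3*v^3 - 144*d^2*v^6 - 102*d^2*v^5 + 13*d^2*v^4 - d^2 - 144*d*v^6 - 34*d*v^5 - 2*d*v - 48*v^6 + 24*v^2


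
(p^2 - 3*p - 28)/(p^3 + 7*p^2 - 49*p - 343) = (p + 4)/(p^2 + 14*p + 49)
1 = 1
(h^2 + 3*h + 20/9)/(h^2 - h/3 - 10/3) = (h + 4/3)/(h - 2)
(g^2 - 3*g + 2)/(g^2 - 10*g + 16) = (g - 1)/(g - 8)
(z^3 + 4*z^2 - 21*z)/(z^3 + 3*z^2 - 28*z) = (z - 3)/(z - 4)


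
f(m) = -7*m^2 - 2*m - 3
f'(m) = -14*m - 2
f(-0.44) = -3.48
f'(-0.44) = 4.16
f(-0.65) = -4.66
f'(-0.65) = 7.10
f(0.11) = -3.30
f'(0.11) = -3.54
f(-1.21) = -10.83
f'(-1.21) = 14.94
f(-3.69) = -90.93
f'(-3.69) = 49.66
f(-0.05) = -2.92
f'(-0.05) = -1.30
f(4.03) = -124.75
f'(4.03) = -58.42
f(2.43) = -49.19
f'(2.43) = -36.02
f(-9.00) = -552.00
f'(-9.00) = 124.00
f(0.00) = -3.00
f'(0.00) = -2.00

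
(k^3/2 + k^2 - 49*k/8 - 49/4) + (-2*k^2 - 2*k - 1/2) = k^3/2 - k^2 - 65*k/8 - 51/4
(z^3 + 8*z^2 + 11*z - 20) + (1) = z^3 + 8*z^2 + 11*z - 19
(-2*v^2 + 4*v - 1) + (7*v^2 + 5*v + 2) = 5*v^2 + 9*v + 1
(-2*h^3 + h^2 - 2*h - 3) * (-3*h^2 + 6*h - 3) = 6*h^5 - 15*h^4 + 18*h^3 - 6*h^2 - 12*h + 9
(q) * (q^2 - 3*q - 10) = q^3 - 3*q^2 - 10*q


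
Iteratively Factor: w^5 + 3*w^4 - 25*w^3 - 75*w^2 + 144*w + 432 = (w + 4)*(w^4 - w^3 - 21*w^2 + 9*w + 108) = (w + 3)*(w + 4)*(w^3 - 4*w^2 - 9*w + 36) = (w - 4)*(w + 3)*(w + 4)*(w^2 - 9) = (w - 4)*(w - 3)*(w + 3)*(w + 4)*(w + 3)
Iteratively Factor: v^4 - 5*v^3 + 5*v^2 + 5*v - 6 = (v + 1)*(v^3 - 6*v^2 + 11*v - 6) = (v - 3)*(v + 1)*(v^2 - 3*v + 2) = (v - 3)*(v - 1)*(v + 1)*(v - 2)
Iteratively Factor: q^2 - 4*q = (q - 4)*(q)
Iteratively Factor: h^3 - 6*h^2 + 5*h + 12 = (h - 3)*(h^2 - 3*h - 4) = (h - 3)*(h + 1)*(h - 4)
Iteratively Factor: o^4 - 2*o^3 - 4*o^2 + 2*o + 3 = (o - 1)*(o^3 - o^2 - 5*o - 3) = (o - 3)*(o - 1)*(o^2 + 2*o + 1) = (o - 3)*(o - 1)*(o + 1)*(o + 1)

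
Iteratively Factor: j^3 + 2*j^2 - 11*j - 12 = (j - 3)*(j^2 + 5*j + 4) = (j - 3)*(j + 4)*(j + 1)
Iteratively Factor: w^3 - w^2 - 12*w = (w + 3)*(w^2 - 4*w) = (w - 4)*(w + 3)*(w)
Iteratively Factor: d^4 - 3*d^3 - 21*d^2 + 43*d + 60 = (d - 5)*(d^3 + 2*d^2 - 11*d - 12) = (d - 5)*(d + 1)*(d^2 + d - 12) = (d - 5)*(d + 1)*(d + 4)*(d - 3)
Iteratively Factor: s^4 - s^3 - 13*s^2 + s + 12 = (s + 3)*(s^3 - 4*s^2 - s + 4) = (s - 1)*(s + 3)*(s^2 - 3*s - 4) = (s - 1)*(s + 1)*(s + 3)*(s - 4)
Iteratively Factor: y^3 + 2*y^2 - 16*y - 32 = (y + 4)*(y^2 - 2*y - 8) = (y - 4)*(y + 4)*(y + 2)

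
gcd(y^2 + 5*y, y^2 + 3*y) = y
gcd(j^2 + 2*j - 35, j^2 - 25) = j - 5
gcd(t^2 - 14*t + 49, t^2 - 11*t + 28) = t - 7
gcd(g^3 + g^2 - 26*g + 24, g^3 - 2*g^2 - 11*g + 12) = g^2 - 5*g + 4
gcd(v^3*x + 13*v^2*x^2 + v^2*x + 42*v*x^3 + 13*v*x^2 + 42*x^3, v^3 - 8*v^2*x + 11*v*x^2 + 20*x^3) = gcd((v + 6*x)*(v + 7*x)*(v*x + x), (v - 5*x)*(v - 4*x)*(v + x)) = 1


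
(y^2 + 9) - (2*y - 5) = y^2 - 2*y + 14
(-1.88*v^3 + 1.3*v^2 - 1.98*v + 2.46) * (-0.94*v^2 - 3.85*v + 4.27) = 1.7672*v^5 + 6.016*v^4 - 11.1714*v^3 + 10.8616*v^2 - 17.9256*v + 10.5042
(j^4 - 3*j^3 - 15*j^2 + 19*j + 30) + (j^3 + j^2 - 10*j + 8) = j^4 - 2*j^3 - 14*j^2 + 9*j + 38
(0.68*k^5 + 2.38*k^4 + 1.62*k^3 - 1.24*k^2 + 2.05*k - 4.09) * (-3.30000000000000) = -2.244*k^5 - 7.854*k^4 - 5.346*k^3 + 4.092*k^2 - 6.765*k + 13.497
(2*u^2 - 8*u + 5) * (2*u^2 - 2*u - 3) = 4*u^4 - 20*u^3 + 20*u^2 + 14*u - 15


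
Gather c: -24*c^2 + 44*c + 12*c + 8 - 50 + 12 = -24*c^2 + 56*c - 30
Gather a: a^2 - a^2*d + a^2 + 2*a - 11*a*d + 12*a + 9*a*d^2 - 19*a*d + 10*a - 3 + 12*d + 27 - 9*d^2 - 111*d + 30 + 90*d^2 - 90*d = a^2*(2 - d) + a*(9*d^2 - 30*d + 24) + 81*d^2 - 189*d + 54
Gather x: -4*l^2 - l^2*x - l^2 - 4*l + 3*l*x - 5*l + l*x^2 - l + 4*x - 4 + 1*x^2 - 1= -5*l^2 - 10*l + x^2*(l + 1) + x*(-l^2 + 3*l + 4) - 5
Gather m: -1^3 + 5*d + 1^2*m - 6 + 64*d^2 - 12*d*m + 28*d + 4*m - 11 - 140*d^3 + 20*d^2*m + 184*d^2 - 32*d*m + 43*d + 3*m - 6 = -140*d^3 + 248*d^2 + 76*d + m*(20*d^2 - 44*d + 8) - 24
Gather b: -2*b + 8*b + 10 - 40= 6*b - 30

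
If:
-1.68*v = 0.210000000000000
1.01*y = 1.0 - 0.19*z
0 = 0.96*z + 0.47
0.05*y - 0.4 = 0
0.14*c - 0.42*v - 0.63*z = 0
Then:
No Solution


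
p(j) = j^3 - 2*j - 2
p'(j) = 3*j^2 - 2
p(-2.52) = -12.96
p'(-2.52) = 17.05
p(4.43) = 76.08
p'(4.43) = 56.87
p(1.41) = -2.02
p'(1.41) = 3.96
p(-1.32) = -1.66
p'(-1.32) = 3.23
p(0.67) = -3.04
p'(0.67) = -0.65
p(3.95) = 51.73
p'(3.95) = 44.81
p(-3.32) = -31.95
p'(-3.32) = 31.07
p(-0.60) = -1.02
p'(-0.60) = -0.92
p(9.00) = 709.00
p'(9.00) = 241.00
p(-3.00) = -23.00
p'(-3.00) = 25.00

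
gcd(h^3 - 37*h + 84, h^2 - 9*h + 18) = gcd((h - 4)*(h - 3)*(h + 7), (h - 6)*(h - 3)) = h - 3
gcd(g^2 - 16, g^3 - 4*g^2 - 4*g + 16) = g - 4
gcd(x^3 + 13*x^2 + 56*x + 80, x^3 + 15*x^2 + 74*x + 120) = x^2 + 9*x + 20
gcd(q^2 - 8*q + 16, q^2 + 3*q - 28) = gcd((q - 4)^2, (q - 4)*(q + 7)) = q - 4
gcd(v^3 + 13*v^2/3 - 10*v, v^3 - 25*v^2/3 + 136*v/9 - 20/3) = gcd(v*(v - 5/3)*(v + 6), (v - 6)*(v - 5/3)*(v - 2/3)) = v - 5/3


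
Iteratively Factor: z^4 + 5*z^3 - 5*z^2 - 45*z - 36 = (z + 4)*(z^3 + z^2 - 9*z - 9) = (z - 3)*(z + 4)*(z^2 + 4*z + 3) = (z - 3)*(z + 1)*(z + 4)*(z + 3)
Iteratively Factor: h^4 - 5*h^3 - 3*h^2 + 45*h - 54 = (h - 3)*(h^3 - 2*h^2 - 9*h + 18) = (h - 3)^2*(h^2 + h - 6) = (h - 3)^2*(h - 2)*(h + 3)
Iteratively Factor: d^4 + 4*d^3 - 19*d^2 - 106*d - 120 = (d - 5)*(d^3 + 9*d^2 + 26*d + 24) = (d - 5)*(d + 2)*(d^2 + 7*d + 12) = (d - 5)*(d + 2)*(d + 4)*(d + 3)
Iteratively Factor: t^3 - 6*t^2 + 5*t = (t - 1)*(t^2 - 5*t) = t*(t - 1)*(t - 5)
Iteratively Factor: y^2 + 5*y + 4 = (y + 1)*(y + 4)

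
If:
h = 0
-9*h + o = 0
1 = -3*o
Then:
No Solution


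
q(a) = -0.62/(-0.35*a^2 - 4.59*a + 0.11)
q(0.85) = 0.15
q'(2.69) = -0.02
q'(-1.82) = -0.04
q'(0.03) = -3642.55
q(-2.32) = -0.07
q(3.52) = 0.03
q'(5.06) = -0.00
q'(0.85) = -0.20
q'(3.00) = -0.01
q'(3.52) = -0.01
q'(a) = -0.62*(0.7*a + 4.59)/(-0.35*a^2 - 4.59*a + 0.11)^2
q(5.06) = 0.02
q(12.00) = 0.01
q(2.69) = 0.04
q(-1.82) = -0.08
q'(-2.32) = -0.02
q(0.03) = 22.13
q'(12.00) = -0.00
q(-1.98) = -0.08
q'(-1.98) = -0.03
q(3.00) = 0.04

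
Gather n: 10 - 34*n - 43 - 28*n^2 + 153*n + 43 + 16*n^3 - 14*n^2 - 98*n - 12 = 16*n^3 - 42*n^2 + 21*n - 2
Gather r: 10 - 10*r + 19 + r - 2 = 27 - 9*r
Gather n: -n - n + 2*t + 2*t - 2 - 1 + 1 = -2*n + 4*t - 2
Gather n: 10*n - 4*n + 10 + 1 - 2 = 6*n + 9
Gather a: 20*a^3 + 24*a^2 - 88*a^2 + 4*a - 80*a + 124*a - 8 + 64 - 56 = 20*a^3 - 64*a^2 + 48*a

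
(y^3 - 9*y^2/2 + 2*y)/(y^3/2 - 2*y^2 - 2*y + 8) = y*(2*y - 1)/(y^2 - 4)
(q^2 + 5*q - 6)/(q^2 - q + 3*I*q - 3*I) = (q + 6)/(q + 3*I)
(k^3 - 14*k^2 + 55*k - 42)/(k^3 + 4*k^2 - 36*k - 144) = (k^2 - 8*k + 7)/(k^2 + 10*k + 24)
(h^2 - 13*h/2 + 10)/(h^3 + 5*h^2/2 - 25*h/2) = (h - 4)/(h*(h + 5))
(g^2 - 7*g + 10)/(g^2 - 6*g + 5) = (g - 2)/(g - 1)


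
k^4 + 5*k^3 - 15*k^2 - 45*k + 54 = (k - 3)*(k - 1)*(k + 3)*(k + 6)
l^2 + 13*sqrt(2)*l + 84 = (l + 6*sqrt(2))*(l + 7*sqrt(2))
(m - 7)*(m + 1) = m^2 - 6*m - 7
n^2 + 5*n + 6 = (n + 2)*(n + 3)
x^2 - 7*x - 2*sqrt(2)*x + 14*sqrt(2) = (x - 7)*(x - 2*sqrt(2))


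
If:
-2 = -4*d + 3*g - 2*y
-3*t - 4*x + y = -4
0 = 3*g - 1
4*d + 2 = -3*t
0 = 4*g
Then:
No Solution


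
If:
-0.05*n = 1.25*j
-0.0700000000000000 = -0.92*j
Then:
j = 0.08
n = -1.90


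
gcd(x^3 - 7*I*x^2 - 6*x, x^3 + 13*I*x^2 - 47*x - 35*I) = 1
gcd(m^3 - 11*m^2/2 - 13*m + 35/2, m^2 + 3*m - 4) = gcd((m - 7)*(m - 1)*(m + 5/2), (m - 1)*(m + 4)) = m - 1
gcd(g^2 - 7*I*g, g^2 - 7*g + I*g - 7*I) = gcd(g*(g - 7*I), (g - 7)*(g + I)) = 1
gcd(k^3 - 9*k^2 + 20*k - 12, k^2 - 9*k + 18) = k - 6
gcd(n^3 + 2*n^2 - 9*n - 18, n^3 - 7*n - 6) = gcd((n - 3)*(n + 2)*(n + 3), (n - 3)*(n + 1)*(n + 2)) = n^2 - n - 6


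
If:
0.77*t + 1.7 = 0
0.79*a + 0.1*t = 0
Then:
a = 0.28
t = -2.21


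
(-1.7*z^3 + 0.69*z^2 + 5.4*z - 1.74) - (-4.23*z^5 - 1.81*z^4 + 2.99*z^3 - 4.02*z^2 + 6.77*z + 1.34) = 4.23*z^5 + 1.81*z^4 - 4.69*z^3 + 4.71*z^2 - 1.37*z - 3.08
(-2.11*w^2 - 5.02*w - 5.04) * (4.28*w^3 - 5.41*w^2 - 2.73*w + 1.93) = -9.0308*w^5 - 10.0705*w^4 + 11.3473*w^3 + 36.8987*w^2 + 4.0706*w - 9.7272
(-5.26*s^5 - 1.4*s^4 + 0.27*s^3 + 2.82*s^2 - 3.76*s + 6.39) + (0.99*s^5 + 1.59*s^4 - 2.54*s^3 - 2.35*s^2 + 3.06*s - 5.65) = -4.27*s^5 + 0.19*s^4 - 2.27*s^3 + 0.47*s^2 - 0.7*s + 0.739999999999999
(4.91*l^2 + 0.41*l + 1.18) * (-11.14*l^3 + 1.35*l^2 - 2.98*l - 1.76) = -54.6974*l^5 + 2.0611*l^4 - 27.2235*l^3 - 8.2704*l^2 - 4.238*l - 2.0768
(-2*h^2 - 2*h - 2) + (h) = -2*h^2 - h - 2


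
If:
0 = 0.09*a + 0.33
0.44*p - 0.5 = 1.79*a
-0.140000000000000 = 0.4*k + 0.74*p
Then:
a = -3.67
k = 25.14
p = -13.78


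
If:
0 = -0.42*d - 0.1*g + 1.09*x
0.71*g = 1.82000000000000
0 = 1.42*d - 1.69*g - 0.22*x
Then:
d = 3.28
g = 2.56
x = 1.50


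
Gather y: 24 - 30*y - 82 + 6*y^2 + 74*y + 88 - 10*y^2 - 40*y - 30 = -4*y^2 + 4*y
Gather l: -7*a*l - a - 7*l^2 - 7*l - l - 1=-a - 7*l^2 + l*(-7*a - 8) - 1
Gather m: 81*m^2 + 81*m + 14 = 81*m^2 + 81*m + 14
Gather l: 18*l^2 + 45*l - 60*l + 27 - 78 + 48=18*l^2 - 15*l - 3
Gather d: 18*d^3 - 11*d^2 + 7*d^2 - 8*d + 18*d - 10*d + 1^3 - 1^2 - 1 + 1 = 18*d^3 - 4*d^2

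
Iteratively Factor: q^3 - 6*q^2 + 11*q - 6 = (q - 3)*(q^2 - 3*q + 2) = (q - 3)*(q - 1)*(q - 2)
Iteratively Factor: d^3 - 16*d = (d)*(d^2 - 16) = d*(d - 4)*(d + 4)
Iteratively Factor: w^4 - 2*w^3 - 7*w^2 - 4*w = (w + 1)*(w^3 - 3*w^2 - 4*w) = w*(w + 1)*(w^2 - 3*w - 4) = w*(w + 1)^2*(w - 4)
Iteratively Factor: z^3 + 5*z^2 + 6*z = (z)*(z^2 + 5*z + 6) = z*(z + 2)*(z + 3)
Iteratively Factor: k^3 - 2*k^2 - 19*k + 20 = (k - 5)*(k^2 + 3*k - 4) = (k - 5)*(k + 4)*(k - 1)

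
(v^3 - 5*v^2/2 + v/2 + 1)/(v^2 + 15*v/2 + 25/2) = (2*v^3 - 5*v^2 + v + 2)/(2*v^2 + 15*v + 25)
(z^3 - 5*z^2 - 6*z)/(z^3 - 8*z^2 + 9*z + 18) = z/(z - 3)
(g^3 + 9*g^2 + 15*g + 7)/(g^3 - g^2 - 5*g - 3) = (g + 7)/(g - 3)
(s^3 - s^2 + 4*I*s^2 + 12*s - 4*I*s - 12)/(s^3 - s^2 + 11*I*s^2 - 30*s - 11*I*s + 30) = (s - 2*I)/(s + 5*I)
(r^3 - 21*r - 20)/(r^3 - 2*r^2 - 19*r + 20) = (r + 1)/(r - 1)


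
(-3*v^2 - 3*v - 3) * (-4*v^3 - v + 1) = 12*v^5 + 12*v^4 + 15*v^3 - 3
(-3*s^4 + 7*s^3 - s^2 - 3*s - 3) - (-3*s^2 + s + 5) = -3*s^4 + 7*s^3 + 2*s^2 - 4*s - 8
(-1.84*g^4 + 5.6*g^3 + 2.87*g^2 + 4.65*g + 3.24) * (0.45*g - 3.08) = -0.828*g^5 + 8.1872*g^4 - 15.9565*g^3 - 6.7471*g^2 - 12.864*g - 9.9792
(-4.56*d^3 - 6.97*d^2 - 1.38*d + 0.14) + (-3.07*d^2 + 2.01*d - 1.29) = -4.56*d^3 - 10.04*d^2 + 0.63*d - 1.15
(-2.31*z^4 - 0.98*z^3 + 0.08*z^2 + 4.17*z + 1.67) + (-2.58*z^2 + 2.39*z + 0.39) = -2.31*z^4 - 0.98*z^3 - 2.5*z^2 + 6.56*z + 2.06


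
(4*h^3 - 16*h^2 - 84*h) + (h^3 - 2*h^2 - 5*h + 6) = 5*h^3 - 18*h^2 - 89*h + 6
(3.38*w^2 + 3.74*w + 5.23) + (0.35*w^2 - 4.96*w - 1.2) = 3.73*w^2 - 1.22*w + 4.03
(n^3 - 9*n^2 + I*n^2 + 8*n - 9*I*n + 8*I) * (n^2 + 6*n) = n^5 - 3*n^4 + I*n^4 - 46*n^3 - 3*I*n^3 + 48*n^2 - 46*I*n^2 + 48*I*n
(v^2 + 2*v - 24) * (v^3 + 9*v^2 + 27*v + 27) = v^5 + 11*v^4 + 21*v^3 - 135*v^2 - 594*v - 648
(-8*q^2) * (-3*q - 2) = 24*q^3 + 16*q^2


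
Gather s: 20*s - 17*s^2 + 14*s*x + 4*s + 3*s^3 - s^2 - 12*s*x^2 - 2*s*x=3*s^3 - 18*s^2 + s*(-12*x^2 + 12*x + 24)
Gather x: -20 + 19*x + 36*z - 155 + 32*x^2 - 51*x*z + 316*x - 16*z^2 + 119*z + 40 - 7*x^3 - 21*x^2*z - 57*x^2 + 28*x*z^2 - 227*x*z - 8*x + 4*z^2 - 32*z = -7*x^3 + x^2*(-21*z - 25) + x*(28*z^2 - 278*z + 327) - 12*z^2 + 123*z - 135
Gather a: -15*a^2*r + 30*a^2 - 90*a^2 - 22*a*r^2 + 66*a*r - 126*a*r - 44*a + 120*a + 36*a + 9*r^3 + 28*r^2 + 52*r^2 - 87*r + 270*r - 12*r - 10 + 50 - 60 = a^2*(-15*r - 60) + a*(-22*r^2 - 60*r + 112) + 9*r^3 + 80*r^2 + 171*r - 20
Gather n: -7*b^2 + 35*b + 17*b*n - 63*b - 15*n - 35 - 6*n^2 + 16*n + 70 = -7*b^2 - 28*b - 6*n^2 + n*(17*b + 1) + 35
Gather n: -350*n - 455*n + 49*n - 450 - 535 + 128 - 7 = -756*n - 864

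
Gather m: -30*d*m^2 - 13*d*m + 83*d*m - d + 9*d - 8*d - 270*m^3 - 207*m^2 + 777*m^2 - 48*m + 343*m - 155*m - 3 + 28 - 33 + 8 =-270*m^3 + m^2*(570 - 30*d) + m*(70*d + 140)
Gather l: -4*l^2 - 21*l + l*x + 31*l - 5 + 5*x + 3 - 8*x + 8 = -4*l^2 + l*(x + 10) - 3*x + 6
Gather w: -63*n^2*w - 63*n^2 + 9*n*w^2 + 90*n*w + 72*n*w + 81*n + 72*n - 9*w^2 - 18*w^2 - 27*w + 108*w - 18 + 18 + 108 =-63*n^2 + 153*n + w^2*(9*n - 27) + w*(-63*n^2 + 162*n + 81) + 108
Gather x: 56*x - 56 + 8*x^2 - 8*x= 8*x^2 + 48*x - 56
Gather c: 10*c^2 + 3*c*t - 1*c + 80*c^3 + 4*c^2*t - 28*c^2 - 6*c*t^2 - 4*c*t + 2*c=80*c^3 + c^2*(4*t - 18) + c*(-6*t^2 - t + 1)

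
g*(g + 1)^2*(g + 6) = g^4 + 8*g^3 + 13*g^2 + 6*g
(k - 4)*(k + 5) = k^2 + k - 20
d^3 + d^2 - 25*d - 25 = (d - 5)*(d + 1)*(d + 5)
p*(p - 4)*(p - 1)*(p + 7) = p^4 + 2*p^3 - 31*p^2 + 28*p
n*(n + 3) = n^2 + 3*n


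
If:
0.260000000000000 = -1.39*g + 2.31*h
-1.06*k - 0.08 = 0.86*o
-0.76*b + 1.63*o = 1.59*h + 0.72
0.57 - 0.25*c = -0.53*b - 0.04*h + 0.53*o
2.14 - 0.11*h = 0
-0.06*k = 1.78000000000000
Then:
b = 36.58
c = 5.61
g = 32.14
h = 19.45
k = -29.67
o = 36.47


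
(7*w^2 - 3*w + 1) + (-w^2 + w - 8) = 6*w^2 - 2*w - 7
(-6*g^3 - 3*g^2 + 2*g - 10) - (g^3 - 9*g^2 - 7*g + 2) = -7*g^3 + 6*g^2 + 9*g - 12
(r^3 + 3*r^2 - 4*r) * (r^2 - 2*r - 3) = r^5 + r^4 - 13*r^3 - r^2 + 12*r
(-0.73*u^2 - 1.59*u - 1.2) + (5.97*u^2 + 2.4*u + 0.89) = 5.24*u^2 + 0.81*u - 0.31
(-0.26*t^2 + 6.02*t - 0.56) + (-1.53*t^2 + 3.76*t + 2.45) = -1.79*t^2 + 9.78*t + 1.89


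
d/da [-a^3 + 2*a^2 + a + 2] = -3*a^2 + 4*a + 1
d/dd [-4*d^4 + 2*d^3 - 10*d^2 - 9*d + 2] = -16*d^3 + 6*d^2 - 20*d - 9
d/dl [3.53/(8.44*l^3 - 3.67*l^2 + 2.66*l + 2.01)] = (-89.3796*l^2 + 25.9102*l - 9.3898)/(8.44*l^3 - 3.67*l^2 + 2.66*l + 2.01)^2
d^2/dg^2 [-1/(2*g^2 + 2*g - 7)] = 4*(2*g^2 + 2*g - 2*(2*g + 1)^2 - 7)/(2*g^2 + 2*g - 7)^3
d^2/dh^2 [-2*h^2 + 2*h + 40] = -4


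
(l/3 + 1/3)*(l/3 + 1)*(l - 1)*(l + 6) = l^4/9 + l^3 + 17*l^2/9 - l - 2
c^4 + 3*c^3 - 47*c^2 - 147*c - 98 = (c - 7)*(c + 1)*(c + 2)*(c + 7)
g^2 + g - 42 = (g - 6)*(g + 7)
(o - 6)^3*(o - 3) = o^4 - 21*o^3 + 162*o^2 - 540*o + 648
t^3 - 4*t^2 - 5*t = t*(t - 5)*(t + 1)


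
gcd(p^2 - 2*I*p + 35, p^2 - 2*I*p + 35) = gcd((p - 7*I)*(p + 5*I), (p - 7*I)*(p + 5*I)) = p^2 - 2*I*p + 35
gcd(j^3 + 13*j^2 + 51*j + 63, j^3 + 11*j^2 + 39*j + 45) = j^2 + 6*j + 9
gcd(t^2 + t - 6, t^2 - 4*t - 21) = t + 3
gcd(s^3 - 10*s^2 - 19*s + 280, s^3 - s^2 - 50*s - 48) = s - 8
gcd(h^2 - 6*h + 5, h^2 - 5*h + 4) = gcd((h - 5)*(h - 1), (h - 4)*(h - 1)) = h - 1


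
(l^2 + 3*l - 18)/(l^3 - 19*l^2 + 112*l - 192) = (l + 6)/(l^2 - 16*l + 64)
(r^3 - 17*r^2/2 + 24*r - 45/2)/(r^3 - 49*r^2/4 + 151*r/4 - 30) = 2*(2*r^2 - 11*r + 15)/(4*r^2 - 37*r + 40)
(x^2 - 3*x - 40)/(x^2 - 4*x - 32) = (x + 5)/(x + 4)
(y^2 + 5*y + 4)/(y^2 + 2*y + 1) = (y + 4)/(y + 1)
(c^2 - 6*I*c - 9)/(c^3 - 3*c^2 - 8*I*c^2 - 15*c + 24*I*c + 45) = (c - 3*I)/(c^2 - c*(3 + 5*I) + 15*I)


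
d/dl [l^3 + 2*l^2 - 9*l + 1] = 3*l^2 + 4*l - 9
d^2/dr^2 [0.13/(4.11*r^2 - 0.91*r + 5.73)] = (-4.391946*r^2 + 0.972426*r + 0.13*(8.22*r - 0.91)*(16.44*r - 1.82) - 6.123078)/(4.11*r^2 - 0.91*r + 5.73)^3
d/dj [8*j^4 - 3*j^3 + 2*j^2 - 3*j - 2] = 32*j^3 - 9*j^2 + 4*j - 3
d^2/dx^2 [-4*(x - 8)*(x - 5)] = -8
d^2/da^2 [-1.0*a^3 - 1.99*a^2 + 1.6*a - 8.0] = -6.0*a - 3.98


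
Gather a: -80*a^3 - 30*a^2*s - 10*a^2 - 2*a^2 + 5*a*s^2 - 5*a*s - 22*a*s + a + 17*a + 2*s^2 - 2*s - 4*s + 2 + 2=-80*a^3 + a^2*(-30*s - 12) + a*(5*s^2 - 27*s + 18) + 2*s^2 - 6*s + 4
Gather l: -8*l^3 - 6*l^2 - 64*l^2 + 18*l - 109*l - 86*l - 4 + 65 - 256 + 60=-8*l^3 - 70*l^2 - 177*l - 135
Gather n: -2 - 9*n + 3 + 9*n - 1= 0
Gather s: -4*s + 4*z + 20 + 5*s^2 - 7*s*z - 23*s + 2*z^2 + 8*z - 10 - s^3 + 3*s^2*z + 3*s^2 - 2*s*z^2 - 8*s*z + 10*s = -s^3 + s^2*(3*z + 8) + s*(-2*z^2 - 15*z - 17) + 2*z^2 + 12*z + 10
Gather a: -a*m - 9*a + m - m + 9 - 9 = a*(-m - 9)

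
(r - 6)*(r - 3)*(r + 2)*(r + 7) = r^4 - 49*r^2 + 36*r + 252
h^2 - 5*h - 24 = (h - 8)*(h + 3)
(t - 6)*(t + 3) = t^2 - 3*t - 18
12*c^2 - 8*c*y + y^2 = (-6*c + y)*(-2*c + y)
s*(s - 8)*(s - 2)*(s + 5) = s^4 - 5*s^3 - 34*s^2 + 80*s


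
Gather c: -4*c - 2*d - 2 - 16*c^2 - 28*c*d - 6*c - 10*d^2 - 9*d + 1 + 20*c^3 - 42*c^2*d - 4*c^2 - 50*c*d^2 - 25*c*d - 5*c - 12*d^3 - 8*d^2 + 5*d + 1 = 20*c^3 + c^2*(-42*d - 20) + c*(-50*d^2 - 53*d - 15) - 12*d^3 - 18*d^2 - 6*d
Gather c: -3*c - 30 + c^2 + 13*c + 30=c^2 + 10*c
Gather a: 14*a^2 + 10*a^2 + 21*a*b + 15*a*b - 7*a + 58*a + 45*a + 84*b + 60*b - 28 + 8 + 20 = 24*a^2 + a*(36*b + 96) + 144*b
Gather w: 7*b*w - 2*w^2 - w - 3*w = -2*w^2 + w*(7*b - 4)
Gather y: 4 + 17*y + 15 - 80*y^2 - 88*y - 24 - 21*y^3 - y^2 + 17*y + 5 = -21*y^3 - 81*y^2 - 54*y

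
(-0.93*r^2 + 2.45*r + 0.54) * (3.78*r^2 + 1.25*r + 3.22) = -3.5154*r^4 + 8.0985*r^3 + 2.1091*r^2 + 8.564*r + 1.7388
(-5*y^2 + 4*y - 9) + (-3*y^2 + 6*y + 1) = -8*y^2 + 10*y - 8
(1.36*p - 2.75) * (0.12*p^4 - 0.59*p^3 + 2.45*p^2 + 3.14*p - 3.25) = 0.1632*p^5 - 1.1324*p^4 + 4.9545*p^3 - 2.4671*p^2 - 13.055*p + 8.9375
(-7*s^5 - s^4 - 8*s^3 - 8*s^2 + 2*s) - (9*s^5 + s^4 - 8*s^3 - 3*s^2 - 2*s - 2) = -16*s^5 - 2*s^4 - 5*s^2 + 4*s + 2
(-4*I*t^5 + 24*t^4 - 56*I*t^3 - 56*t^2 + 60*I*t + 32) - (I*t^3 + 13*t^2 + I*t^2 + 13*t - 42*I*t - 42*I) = -4*I*t^5 + 24*t^4 - 57*I*t^3 - 69*t^2 - I*t^2 - 13*t + 102*I*t + 32 + 42*I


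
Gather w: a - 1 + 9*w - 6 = a + 9*w - 7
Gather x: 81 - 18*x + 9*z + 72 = -18*x + 9*z + 153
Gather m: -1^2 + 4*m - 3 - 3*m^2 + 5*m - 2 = -3*m^2 + 9*m - 6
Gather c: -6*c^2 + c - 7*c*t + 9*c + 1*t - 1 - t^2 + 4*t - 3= -6*c^2 + c*(10 - 7*t) - t^2 + 5*t - 4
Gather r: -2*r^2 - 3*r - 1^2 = -2*r^2 - 3*r - 1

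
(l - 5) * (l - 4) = l^2 - 9*l + 20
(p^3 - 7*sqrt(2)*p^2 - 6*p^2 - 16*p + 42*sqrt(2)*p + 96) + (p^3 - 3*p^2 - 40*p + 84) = 2*p^3 - 7*sqrt(2)*p^2 - 9*p^2 - 56*p + 42*sqrt(2)*p + 180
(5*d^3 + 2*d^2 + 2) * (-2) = -10*d^3 - 4*d^2 - 4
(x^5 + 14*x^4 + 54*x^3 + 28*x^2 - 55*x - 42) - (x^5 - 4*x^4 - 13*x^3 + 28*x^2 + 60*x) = 18*x^4 + 67*x^3 - 115*x - 42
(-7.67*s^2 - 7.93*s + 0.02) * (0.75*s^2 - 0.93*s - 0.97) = -5.7525*s^4 + 1.1856*s^3 + 14.8298*s^2 + 7.6735*s - 0.0194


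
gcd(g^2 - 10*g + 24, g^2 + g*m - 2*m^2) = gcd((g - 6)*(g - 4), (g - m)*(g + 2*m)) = 1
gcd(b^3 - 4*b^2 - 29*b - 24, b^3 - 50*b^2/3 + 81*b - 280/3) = b - 8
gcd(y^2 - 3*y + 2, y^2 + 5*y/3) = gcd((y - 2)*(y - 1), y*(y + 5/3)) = 1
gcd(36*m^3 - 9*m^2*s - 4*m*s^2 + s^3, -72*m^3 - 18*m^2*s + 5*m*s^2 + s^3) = -12*m^2 - m*s + s^2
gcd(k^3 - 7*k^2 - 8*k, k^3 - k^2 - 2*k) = k^2 + k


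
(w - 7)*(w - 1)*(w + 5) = w^3 - 3*w^2 - 33*w + 35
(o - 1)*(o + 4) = o^2 + 3*o - 4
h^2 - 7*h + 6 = (h - 6)*(h - 1)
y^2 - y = y*(y - 1)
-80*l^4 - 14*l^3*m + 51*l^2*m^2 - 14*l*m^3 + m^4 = (-8*l + m)*(-5*l + m)*(-2*l + m)*(l + m)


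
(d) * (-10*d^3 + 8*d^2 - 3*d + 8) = -10*d^4 + 8*d^3 - 3*d^2 + 8*d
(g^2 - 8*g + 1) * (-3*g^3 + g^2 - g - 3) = -3*g^5 + 25*g^4 - 12*g^3 + 6*g^2 + 23*g - 3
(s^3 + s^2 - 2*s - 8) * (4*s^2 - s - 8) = 4*s^5 + 3*s^4 - 17*s^3 - 38*s^2 + 24*s + 64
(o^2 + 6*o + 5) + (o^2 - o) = 2*o^2 + 5*o + 5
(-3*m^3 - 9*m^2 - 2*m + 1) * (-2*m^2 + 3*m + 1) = 6*m^5 + 9*m^4 - 26*m^3 - 17*m^2 + m + 1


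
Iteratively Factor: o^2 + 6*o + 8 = (o + 2)*(o + 4)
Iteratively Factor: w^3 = (w)*(w^2) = w^2*(w)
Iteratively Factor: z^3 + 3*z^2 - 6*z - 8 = (z - 2)*(z^2 + 5*z + 4) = (z - 2)*(z + 1)*(z + 4)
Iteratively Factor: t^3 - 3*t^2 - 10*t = (t)*(t^2 - 3*t - 10) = t*(t - 5)*(t + 2)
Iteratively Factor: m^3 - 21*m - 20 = (m - 5)*(m^2 + 5*m + 4) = (m - 5)*(m + 4)*(m + 1)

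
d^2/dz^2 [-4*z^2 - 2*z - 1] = -8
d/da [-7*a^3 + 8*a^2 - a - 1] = -21*a^2 + 16*a - 1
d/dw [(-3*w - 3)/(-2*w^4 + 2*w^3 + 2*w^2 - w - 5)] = 3*(2*w^4 - 2*w^3 - 2*w^2 + w - (w + 1)*(8*w^3 - 6*w^2 - 4*w + 1) + 5)/(2*w^4 - 2*w^3 - 2*w^2 + w + 5)^2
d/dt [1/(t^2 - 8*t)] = 2*(4 - t)/(t^2*(t - 8)^2)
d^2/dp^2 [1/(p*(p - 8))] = 2*(p^2 + p*(p - 8) + (p - 8)^2)/(p^3*(p - 8)^3)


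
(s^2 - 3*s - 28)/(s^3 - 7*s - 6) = (-s^2 + 3*s + 28)/(-s^3 + 7*s + 6)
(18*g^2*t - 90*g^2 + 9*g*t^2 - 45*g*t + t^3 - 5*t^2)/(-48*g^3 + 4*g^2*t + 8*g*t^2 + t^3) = (3*g*t - 15*g + t^2 - 5*t)/(-8*g^2 + 2*g*t + t^2)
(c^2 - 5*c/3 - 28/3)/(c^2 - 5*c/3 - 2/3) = (-3*c^2 + 5*c + 28)/(-3*c^2 + 5*c + 2)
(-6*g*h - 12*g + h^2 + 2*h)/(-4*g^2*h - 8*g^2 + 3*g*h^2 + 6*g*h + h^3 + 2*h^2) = (6*g - h)/(4*g^2 - 3*g*h - h^2)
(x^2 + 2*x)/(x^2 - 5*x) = (x + 2)/(x - 5)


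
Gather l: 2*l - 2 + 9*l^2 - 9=9*l^2 + 2*l - 11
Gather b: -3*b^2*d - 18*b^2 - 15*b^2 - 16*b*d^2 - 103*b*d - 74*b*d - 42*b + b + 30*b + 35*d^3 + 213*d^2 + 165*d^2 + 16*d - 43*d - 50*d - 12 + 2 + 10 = b^2*(-3*d - 33) + b*(-16*d^2 - 177*d - 11) + 35*d^3 + 378*d^2 - 77*d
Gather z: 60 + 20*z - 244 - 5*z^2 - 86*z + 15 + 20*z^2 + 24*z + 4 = 15*z^2 - 42*z - 165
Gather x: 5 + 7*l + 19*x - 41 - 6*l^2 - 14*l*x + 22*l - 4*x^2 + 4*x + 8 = -6*l^2 + 29*l - 4*x^2 + x*(23 - 14*l) - 28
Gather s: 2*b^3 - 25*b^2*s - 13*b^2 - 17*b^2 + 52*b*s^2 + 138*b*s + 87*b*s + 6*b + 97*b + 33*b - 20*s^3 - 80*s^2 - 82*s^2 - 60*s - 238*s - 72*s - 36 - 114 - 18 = 2*b^3 - 30*b^2 + 136*b - 20*s^3 + s^2*(52*b - 162) + s*(-25*b^2 + 225*b - 370) - 168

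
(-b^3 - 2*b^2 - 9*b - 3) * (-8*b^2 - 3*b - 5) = 8*b^5 + 19*b^4 + 83*b^3 + 61*b^2 + 54*b + 15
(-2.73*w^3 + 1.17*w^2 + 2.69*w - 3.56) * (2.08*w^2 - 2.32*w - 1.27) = -5.6784*w^5 + 8.7672*w^4 + 6.3479*w^3 - 15.1315*w^2 + 4.8429*w + 4.5212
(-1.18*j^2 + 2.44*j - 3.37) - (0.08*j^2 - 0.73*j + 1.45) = -1.26*j^2 + 3.17*j - 4.82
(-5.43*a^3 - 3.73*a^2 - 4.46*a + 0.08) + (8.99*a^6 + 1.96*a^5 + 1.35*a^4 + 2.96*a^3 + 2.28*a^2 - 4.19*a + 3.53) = 8.99*a^6 + 1.96*a^5 + 1.35*a^4 - 2.47*a^3 - 1.45*a^2 - 8.65*a + 3.61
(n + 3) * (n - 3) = n^2 - 9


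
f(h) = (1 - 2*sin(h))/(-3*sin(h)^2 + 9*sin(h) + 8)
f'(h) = (1 - 2*sin(h))*(6*sin(h)*cos(h) - 9*cos(h))/(-3*sin(h)^2 + 9*sin(h) + 8)^2 - 2*cos(h)/(-3*sin(h)^2 + 9*sin(h) + 8) = (-6*sin(h)^2 + 6*sin(h) - 25)*cos(h)/(3*sin(h)^2 - 9*sin(h) - 8)^2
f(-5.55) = -0.03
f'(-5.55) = -0.11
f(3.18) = 0.14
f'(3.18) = 0.43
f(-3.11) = 0.14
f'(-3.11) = 0.42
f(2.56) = -0.01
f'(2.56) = 0.14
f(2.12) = -0.05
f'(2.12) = 0.07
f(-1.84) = -0.85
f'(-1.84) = 0.81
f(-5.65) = -0.01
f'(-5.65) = -0.13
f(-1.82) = -0.83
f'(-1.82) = 0.72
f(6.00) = 0.30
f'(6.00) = -0.95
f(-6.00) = 0.04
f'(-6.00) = -0.22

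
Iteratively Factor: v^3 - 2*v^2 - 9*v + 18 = (v + 3)*(v^2 - 5*v + 6) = (v - 3)*(v + 3)*(v - 2)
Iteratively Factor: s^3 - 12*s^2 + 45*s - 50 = (s - 2)*(s^2 - 10*s + 25) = (s - 5)*(s - 2)*(s - 5)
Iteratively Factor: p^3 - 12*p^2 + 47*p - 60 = (p - 3)*(p^2 - 9*p + 20) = (p - 5)*(p - 3)*(p - 4)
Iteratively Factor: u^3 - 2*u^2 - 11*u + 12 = (u - 1)*(u^2 - u - 12) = (u - 4)*(u - 1)*(u + 3)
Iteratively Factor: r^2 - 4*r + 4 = (r - 2)*(r - 2)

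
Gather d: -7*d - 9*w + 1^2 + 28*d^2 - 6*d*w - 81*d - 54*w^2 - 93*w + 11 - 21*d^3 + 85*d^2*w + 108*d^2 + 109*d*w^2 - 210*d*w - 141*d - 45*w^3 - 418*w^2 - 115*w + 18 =-21*d^3 + d^2*(85*w + 136) + d*(109*w^2 - 216*w - 229) - 45*w^3 - 472*w^2 - 217*w + 30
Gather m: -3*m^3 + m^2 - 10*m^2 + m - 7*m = -3*m^3 - 9*m^2 - 6*m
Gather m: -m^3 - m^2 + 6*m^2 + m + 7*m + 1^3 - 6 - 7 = -m^3 + 5*m^2 + 8*m - 12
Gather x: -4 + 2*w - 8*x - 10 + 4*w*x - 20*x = 2*w + x*(4*w - 28) - 14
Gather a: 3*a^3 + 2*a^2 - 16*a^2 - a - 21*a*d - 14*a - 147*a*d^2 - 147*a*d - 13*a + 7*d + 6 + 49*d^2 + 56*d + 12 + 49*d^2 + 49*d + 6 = 3*a^3 - 14*a^2 + a*(-147*d^2 - 168*d - 28) + 98*d^2 + 112*d + 24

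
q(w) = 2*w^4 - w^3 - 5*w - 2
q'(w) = 8*w^3 - 3*w^2 - 5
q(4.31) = 586.53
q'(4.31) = 579.78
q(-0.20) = -0.99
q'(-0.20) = -5.18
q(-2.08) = 54.83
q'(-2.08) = -89.97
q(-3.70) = 441.99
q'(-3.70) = -451.29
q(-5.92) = 2691.57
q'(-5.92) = -1769.94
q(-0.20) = -0.99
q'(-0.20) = -5.18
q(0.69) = -5.33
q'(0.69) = -3.80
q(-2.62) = 123.32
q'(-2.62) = -169.47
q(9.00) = 12346.00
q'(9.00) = 5584.00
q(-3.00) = 202.00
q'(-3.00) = -248.00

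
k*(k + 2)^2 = k^3 + 4*k^2 + 4*k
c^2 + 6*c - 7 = (c - 1)*(c + 7)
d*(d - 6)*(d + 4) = d^3 - 2*d^2 - 24*d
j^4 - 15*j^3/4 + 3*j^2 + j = j*(j - 2)^2*(j + 1/4)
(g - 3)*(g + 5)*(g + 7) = g^3 + 9*g^2 - g - 105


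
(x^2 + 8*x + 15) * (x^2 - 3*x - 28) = x^4 + 5*x^3 - 37*x^2 - 269*x - 420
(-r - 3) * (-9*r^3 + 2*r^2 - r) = 9*r^4 + 25*r^3 - 5*r^2 + 3*r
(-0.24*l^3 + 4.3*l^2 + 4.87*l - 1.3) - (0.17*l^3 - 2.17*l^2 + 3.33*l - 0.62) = -0.41*l^3 + 6.47*l^2 + 1.54*l - 0.68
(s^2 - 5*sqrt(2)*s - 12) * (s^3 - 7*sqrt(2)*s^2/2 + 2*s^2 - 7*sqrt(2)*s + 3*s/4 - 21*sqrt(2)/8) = s^5 - 17*sqrt(2)*s^4/2 + 2*s^4 - 17*sqrt(2)*s^3 + 95*s^3/4 + 46*s^2 + 285*sqrt(2)*s^2/8 + 69*s/4 + 84*sqrt(2)*s + 63*sqrt(2)/2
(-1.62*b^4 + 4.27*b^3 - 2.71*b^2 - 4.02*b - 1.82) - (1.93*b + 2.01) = -1.62*b^4 + 4.27*b^3 - 2.71*b^2 - 5.95*b - 3.83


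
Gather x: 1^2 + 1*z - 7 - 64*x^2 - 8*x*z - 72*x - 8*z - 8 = -64*x^2 + x*(-8*z - 72) - 7*z - 14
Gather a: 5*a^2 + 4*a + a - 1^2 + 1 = 5*a^2 + 5*a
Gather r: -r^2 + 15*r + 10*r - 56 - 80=-r^2 + 25*r - 136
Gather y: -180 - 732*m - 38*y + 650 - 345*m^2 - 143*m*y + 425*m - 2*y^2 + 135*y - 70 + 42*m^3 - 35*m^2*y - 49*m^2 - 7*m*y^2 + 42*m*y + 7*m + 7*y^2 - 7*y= 42*m^3 - 394*m^2 - 300*m + y^2*(5 - 7*m) + y*(-35*m^2 - 101*m + 90) + 400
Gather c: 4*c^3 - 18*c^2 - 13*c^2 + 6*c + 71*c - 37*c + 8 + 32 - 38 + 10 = 4*c^3 - 31*c^2 + 40*c + 12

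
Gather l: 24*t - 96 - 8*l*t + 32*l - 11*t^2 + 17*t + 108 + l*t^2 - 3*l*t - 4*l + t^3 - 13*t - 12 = l*(t^2 - 11*t + 28) + t^3 - 11*t^2 + 28*t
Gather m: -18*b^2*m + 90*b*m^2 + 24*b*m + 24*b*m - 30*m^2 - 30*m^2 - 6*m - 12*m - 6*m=m^2*(90*b - 60) + m*(-18*b^2 + 48*b - 24)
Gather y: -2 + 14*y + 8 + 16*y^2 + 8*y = 16*y^2 + 22*y + 6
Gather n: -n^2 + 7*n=-n^2 + 7*n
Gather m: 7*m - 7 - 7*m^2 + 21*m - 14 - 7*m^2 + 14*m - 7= -14*m^2 + 42*m - 28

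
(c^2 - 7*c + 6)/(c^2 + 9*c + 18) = (c^2 - 7*c + 6)/(c^2 + 9*c + 18)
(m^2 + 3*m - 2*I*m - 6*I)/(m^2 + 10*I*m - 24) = (m^2 + m*(3 - 2*I) - 6*I)/(m^2 + 10*I*m - 24)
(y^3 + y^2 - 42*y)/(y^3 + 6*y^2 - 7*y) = (y - 6)/(y - 1)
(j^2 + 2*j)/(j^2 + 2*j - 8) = j*(j + 2)/(j^2 + 2*j - 8)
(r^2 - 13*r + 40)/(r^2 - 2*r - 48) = (r - 5)/(r + 6)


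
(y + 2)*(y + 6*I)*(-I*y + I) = -I*y^3 + 6*y^2 - I*y^2 + 6*y + 2*I*y - 12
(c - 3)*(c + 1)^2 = c^3 - c^2 - 5*c - 3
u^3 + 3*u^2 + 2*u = u*(u + 1)*(u + 2)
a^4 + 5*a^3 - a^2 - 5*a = a*(a - 1)*(a + 1)*(a + 5)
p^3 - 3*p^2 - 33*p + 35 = (p - 7)*(p - 1)*(p + 5)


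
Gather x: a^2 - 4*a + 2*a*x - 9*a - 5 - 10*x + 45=a^2 - 13*a + x*(2*a - 10) + 40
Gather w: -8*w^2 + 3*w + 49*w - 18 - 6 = -8*w^2 + 52*w - 24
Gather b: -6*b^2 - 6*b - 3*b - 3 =-6*b^2 - 9*b - 3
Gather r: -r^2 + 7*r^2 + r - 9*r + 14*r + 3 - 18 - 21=6*r^2 + 6*r - 36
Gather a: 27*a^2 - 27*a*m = 27*a^2 - 27*a*m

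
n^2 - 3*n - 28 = (n - 7)*(n + 4)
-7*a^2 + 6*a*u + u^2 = (-a + u)*(7*a + u)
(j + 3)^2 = j^2 + 6*j + 9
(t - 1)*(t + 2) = t^2 + t - 2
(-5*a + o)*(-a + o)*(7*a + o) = 35*a^3 - 37*a^2*o + a*o^2 + o^3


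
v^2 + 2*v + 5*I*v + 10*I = (v + 2)*(v + 5*I)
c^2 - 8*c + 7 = (c - 7)*(c - 1)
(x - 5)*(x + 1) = x^2 - 4*x - 5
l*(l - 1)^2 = l^3 - 2*l^2 + l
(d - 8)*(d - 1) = d^2 - 9*d + 8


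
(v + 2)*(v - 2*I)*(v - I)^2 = v^4 + 2*v^3 - 4*I*v^3 - 5*v^2 - 8*I*v^2 - 10*v + 2*I*v + 4*I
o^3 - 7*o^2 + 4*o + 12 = (o - 6)*(o - 2)*(o + 1)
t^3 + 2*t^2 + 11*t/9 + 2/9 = (t + 1/3)*(t + 2/3)*(t + 1)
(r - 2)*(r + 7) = r^2 + 5*r - 14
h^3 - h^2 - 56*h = h*(h - 8)*(h + 7)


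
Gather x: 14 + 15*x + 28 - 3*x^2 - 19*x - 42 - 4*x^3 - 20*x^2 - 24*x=-4*x^3 - 23*x^2 - 28*x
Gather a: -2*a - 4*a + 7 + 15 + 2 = 24 - 6*a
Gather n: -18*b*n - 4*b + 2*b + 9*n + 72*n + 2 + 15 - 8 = -2*b + n*(81 - 18*b) + 9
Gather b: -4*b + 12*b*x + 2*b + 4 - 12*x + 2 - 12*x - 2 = b*(12*x - 2) - 24*x + 4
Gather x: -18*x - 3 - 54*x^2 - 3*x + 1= -54*x^2 - 21*x - 2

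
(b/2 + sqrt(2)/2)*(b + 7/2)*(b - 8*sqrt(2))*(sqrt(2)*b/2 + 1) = sqrt(2)*b^4/4 - 3*b^3 + 7*sqrt(2)*b^3/8 - 15*sqrt(2)*b^2/2 - 21*b^2/2 - 105*sqrt(2)*b/4 - 8*b - 28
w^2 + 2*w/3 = w*(w + 2/3)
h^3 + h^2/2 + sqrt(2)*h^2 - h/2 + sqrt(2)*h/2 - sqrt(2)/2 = (h - 1/2)*(h + 1)*(h + sqrt(2))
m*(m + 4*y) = m^2 + 4*m*y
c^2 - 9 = (c - 3)*(c + 3)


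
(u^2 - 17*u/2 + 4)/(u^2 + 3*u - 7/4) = 2*(u - 8)/(2*u + 7)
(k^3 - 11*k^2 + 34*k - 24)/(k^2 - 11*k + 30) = (k^2 - 5*k + 4)/(k - 5)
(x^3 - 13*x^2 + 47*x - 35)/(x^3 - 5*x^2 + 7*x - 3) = (x^2 - 12*x + 35)/(x^2 - 4*x + 3)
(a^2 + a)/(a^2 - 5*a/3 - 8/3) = 3*a/(3*a - 8)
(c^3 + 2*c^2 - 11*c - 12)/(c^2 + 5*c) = (c^3 + 2*c^2 - 11*c - 12)/(c*(c + 5))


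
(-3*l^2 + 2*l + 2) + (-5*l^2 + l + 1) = -8*l^2 + 3*l + 3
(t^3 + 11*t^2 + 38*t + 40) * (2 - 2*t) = -2*t^4 - 20*t^3 - 54*t^2 - 4*t + 80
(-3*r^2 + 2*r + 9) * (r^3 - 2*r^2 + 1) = -3*r^5 + 8*r^4 + 5*r^3 - 21*r^2 + 2*r + 9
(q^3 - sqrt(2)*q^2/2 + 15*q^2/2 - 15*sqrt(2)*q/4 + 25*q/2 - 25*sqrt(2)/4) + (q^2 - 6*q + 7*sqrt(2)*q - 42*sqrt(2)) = q^3 - sqrt(2)*q^2/2 + 17*q^2/2 + 13*sqrt(2)*q/4 + 13*q/2 - 193*sqrt(2)/4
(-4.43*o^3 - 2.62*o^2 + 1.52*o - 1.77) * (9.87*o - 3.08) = -43.7241*o^4 - 12.215*o^3 + 23.072*o^2 - 22.1515*o + 5.4516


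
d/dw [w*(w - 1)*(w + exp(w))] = w^2*exp(w) + 3*w^2 + w*exp(w) - 2*w - exp(w)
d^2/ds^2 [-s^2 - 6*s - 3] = -2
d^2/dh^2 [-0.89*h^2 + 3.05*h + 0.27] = -1.78000000000000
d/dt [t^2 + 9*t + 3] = 2*t + 9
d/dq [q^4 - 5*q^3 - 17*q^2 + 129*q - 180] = 4*q^3 - 15*q^2 - 34*q + 129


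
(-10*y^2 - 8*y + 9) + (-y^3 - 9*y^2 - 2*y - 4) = -y^3 - 19*y^2 - 10*y + 5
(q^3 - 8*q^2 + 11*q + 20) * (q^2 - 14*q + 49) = q^5 - 22*q^4 + 172*q^3 - 526*q^2 + 259*q + 980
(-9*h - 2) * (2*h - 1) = -18*h^2 + 5*h + 2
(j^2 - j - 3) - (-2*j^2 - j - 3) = 3*j^2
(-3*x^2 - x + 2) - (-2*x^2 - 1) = -x^2 - x + 3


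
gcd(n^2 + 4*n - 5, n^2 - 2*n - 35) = n + 5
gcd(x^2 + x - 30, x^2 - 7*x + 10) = x - 5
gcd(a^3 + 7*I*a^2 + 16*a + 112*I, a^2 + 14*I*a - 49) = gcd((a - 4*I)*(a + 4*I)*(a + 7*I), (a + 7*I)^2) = a + 7*I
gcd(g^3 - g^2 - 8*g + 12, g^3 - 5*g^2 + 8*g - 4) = g^2 - 4*g + 4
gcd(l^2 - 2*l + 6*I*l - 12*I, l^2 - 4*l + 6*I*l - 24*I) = l + 6*I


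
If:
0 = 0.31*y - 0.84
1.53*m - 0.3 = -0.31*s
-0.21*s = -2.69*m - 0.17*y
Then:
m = -0.07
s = 1.31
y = 2.71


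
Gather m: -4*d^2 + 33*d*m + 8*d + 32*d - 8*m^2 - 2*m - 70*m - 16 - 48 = -4*d^2 + 40*d - 8*m^2 + m*(33*d - 72) - 64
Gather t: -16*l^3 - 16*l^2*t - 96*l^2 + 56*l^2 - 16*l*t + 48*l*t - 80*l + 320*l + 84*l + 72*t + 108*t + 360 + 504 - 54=-16*l^3 - 40*l^2 + 324*l + t*(-16*l^2 + 32*l + 180) + 810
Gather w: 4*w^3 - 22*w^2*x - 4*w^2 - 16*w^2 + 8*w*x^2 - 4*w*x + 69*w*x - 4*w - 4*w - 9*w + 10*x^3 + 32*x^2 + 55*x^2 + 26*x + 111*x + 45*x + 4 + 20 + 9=4*w^3 + w^2*(-22*x - 20) + w*(8*x^2 + 65*x - 17) + 10*x^3 + 87*x^2 + 182*x + 33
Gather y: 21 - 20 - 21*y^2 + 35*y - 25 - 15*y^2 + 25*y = -36*y^2 + 60*y - 24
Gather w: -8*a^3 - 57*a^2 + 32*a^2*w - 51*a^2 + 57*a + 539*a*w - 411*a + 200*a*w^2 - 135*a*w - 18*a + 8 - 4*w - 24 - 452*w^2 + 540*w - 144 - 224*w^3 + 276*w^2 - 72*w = -8*a^3 - 108*a^2 - 372*a - 224*w^3 + w^2*(200*a - 176) + w*(32*a^2 + 404*a + 464) - 160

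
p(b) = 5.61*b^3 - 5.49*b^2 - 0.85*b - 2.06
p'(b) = 16.83*b^2 - 10.98*b - 0.85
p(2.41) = 42.53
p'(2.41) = 70.44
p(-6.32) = -1632.14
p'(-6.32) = 740.77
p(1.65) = 6.79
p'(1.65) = 26.85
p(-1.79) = -50.30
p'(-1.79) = 72.73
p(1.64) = 6.53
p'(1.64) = 26.41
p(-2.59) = -134.15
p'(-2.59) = 140.49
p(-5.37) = -1024.54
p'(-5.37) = 543.44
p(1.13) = -1.94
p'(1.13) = 8.23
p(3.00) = 97.45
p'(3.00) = 117.68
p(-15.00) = -20158.31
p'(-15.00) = 3950.60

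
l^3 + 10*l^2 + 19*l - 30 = (l - 1)*(l + 5)*(l + 6)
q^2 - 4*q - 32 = (q - 8)*(q + 4)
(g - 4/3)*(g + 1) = g^2 - g/3 - 4/3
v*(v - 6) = v^2 - 6*v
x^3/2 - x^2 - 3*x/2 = x*(x/2 + 1/2)*(x - 3)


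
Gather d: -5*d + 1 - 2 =-5*d - 1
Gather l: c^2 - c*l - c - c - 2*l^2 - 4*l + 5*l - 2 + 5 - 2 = c^2 - 2*c - 2*l^2 + l*(1 - c) + 1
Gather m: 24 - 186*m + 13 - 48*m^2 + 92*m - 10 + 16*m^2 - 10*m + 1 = -32*m^2 - 104*m + 28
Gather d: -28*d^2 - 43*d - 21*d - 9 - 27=-28*d^2 - 64*d - 36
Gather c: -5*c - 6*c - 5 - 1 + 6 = -11*c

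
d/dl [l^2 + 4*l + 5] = 2*l + 4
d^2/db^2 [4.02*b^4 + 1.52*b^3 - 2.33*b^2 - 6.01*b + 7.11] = 48.24*b^2 + 9.12*b - 4.66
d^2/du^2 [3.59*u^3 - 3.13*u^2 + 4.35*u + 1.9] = 21.54*u - 6.26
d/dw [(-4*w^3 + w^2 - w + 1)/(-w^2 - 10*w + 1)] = (4*w^4 + 80*w^3 - 23*w^2 + 4*w + 9)/(w^4 + 20*w^3 + 98*w^2 - 20*w + 1)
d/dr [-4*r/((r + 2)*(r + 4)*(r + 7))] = 4*(2*r^3 + 13*r^2 - 56)/(r^6 + 26*r^5 + 269*r^4 + 1412*r^3 + 3956*r^2 + 5600*r + 3136)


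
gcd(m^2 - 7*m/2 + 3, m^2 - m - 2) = m - 2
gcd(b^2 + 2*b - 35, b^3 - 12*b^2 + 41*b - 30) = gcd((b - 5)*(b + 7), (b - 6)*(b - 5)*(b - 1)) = b - 5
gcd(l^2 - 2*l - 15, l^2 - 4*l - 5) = l - 5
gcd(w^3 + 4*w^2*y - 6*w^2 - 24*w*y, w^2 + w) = w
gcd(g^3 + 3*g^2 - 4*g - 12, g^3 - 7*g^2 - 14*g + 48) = g^2 + g - 6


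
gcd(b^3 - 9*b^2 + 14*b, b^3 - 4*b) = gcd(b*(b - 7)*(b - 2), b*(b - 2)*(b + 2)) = b^2 - 2*b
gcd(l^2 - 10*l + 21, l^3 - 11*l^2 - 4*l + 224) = l - 7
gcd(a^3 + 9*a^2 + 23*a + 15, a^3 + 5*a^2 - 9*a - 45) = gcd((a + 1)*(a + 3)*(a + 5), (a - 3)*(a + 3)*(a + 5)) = a^2 + 8*a + 15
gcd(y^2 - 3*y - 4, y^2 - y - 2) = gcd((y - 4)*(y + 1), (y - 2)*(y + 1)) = y + 1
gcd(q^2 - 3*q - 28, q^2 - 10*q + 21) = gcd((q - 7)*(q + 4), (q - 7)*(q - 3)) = q - 7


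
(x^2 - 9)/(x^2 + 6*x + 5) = (x^2 - 9)/(x^2 + 6*x + 5)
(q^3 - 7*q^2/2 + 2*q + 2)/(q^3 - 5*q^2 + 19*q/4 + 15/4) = 2*(q^2 - 4*q + 4)/(2*q^2 - 11*q + 15)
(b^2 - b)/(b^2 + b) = (b - 1)/(b + 1)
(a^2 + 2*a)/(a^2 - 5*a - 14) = a/(a - 7)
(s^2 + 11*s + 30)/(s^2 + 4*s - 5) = (s + 6)/(s - 1)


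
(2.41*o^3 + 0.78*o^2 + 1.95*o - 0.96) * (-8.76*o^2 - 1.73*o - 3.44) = -21.1116*o^5 - 11.0021*o^4 - 26.7218*o^3 + 2.3529*o^2 - 5.0472*o + 3.3024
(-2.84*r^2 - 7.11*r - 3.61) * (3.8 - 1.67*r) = 4.7428*r^3 + 1.0817*r^2 - 20.9893*r - 13.718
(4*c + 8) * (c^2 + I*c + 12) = 4*c^3 + 8*c^2 + 4*I*c^2 + 48*c + 8*I*c + 96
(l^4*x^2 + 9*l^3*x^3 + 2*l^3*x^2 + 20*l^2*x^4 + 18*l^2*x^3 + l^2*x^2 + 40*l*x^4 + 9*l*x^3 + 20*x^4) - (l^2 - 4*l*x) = l^4*x^2 + 9*l^3*x^3 + 2*l^3*x^2 + 20*l^2*x^4 + 18*l^2*x^3 + l^2*x^2 - l^2 + 40*l*x^4 + 9*l*x^3 + 4*l*x + 20*x^4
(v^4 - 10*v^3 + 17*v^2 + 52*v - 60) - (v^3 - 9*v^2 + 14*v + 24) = v^4 - 11*v^3 + 26*v^2 + 38*v - 84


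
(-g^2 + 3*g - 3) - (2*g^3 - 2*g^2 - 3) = -2*g^3 + g^2 + 3*g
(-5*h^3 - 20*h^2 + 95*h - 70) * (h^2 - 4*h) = -5*h^5 + 175*h^3 - 450*h^2 + 280*h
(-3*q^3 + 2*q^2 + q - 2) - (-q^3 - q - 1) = -2*q^3 + 2*q^2 + 2*q - 1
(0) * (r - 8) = 0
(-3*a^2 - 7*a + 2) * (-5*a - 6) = 15*a^3 + 53*a^2 + 32*a - 12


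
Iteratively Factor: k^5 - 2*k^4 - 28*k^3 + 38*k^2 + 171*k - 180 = (k - 3)*(k^4 + k^3 - 25*k^2 - 37*k + 60) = (k - 3)*(k + 4)*(k^3 - 3*k^2 - 13*k + 15) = (k - 3)*(k - 1)*(k + 4)*(k^2 - 2*k - 15) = (k - 5)*(k - 3)*(k - 1)*(k + 4)*(k + 3)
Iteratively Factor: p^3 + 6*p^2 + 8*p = (p + 4)*(p^2 + 2*p) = p*(p + 4)*(p + 2)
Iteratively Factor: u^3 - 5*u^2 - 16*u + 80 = (u + 4)*(u^2 - 9*u + 20) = (u - 4)*(u + 4)*(u - 5)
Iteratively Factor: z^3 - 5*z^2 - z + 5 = (z + 1)*(z^2 - 6*z + 5) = (z - 1)*(z + 1)*(z - 5)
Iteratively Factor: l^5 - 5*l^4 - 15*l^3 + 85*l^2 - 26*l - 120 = (l - 2)*(l^4 - 3*l^3 - 21*l^2 + 43*l + 60) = (l - 2)*(l + 1)*(l^3 - 4*l^2 - 17*l + 60) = (l - 3)*(l - 2)*(l + 1)*(l^2 - l - 20) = (l - 5)*(l - 3)*(l - 2)*(l + 1)*(l + 4)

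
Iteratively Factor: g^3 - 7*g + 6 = (g + 3)*(g^2 - 3*g + 2) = (g - 1)*(g + 3)*(g - 2)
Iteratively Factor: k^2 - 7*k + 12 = (k - 3)*(k - 4)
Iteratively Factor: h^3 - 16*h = (h)*(h^2 - 16) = h*(h - 4)*(h + 4)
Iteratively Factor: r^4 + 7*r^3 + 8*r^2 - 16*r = (r - 1)*(r^3 + 8*r^2 + 16*r) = (r - 1)*(r + 4)*(r^2 + 4*r) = (r - 1)*(r + 4)^2*(r)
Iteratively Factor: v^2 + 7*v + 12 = (v + 4)*(v + 3)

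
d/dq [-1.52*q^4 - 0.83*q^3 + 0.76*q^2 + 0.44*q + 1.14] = -6.08*q^3 - 2.49*q^2 + 1.52*q + 0.44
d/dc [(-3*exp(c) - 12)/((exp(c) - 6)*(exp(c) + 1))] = 3*(exp(2*c) + 8*exp(c) - 14)*exp(c)/(exp(4*c) - 10*exp(3*c) + 13*exp(2*c) + 60*exp(c) + 36)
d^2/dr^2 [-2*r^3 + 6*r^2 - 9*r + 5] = 12 - 12*r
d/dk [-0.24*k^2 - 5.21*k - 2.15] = -0.48*k - 5.21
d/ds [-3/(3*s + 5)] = 9/(3*s + 5)^2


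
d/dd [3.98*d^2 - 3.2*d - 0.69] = 7.96*d - 3.2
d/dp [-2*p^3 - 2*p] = -6*p^2 - 2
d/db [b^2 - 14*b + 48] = 2*b - 14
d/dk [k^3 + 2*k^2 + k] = 3*k^2 + 4*k + 1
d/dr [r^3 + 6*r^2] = 3*r*(r + 4)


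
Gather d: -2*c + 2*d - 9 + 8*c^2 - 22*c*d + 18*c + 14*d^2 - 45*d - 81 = 8*c^2 + 16*c + 14*d^2 + d*(-22*c - 43) - 90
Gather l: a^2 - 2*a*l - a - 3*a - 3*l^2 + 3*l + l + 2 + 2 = a^2 - 4*a - 3*l^2 + l*(4 - 2*a) + 4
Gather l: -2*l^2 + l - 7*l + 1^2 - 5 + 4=-2*l^2 - 6*l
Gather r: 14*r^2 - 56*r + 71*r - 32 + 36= 14*r^2 + 15*r + 4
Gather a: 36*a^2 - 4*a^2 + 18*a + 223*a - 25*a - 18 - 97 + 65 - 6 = 32*a^2 + 216*a - 56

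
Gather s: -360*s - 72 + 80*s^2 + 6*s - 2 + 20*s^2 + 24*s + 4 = 100*s^2 - 330*s - 70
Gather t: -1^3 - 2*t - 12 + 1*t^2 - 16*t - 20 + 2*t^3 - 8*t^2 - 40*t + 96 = 2*t^3 - 7*t^2 - 58*t + 63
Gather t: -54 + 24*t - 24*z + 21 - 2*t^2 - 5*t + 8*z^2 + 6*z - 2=-2*t^2 + 19*t + 8*z^2 - 18*z - 35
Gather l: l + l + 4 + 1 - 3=2*l + 2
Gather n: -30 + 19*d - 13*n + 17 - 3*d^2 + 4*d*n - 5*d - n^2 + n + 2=-3*d^2 + 14*d - n^2 + n*(4*d - 12) - 11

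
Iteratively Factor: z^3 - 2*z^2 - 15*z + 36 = (z - 3)*(z^2 + z - 12) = (z - 3)^2*(z + 4)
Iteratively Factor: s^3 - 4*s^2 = (s - 4)*(s^2) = s*(s - 4)*(s)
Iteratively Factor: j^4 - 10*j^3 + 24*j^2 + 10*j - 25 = (j - 5)*(j^3 - 5*j^2 - j + 5) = (j - 5)^2*(j^2 - 1) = (j - 5)^2*(j + 1)*(j - 1)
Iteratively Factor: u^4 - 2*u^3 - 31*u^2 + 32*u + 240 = (u - 4)*(u^3 + 2*u^2 - 23*u - 60) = (u - 4)*(u + 3)*(u^2 - u - 20) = (u - 5)*(u - 4)*(u + 3)*(u + 4)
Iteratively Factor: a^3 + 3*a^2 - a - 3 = (a + 1)*(a^2 + 2*a - 3) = (a - 1)*(a + 1)*(a + 3)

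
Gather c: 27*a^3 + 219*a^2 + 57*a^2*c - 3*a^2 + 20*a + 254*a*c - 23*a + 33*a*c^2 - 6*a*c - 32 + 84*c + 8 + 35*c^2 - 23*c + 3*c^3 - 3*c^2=27*a^3 + 216*a^2 - 3*a + 3*c^3 + c^2*(33*a + 32) + c*(57*a^2 + 248*a + 61) - 24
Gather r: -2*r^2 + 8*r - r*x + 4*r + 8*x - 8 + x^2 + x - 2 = -2*r^2 + r*(12 - x) + x^2 + 9*x - 10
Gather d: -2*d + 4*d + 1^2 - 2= 2*d - 1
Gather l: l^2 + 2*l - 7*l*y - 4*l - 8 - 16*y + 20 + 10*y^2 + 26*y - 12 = l^2 + l*(-7*y - 2) + 10*y^2 + 10*y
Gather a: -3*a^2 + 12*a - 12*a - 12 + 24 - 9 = 3 - 3*a^2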